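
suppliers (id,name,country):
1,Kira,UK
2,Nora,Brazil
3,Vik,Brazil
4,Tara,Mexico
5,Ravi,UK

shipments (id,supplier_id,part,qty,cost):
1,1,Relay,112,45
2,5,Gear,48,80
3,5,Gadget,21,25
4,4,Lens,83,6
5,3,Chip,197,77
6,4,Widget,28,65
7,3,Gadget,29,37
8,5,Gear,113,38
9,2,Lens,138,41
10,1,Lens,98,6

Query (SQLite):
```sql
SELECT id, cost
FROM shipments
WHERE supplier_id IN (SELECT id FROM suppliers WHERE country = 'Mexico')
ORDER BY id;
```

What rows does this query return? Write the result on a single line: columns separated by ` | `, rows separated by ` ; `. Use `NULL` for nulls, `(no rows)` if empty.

4 | 6 ; 6 | 65

Inner query: suppliers.id where country = 'Mexico'.
Outer: keep shipments rows whose supplier_id is in that set.
Inner query → {4}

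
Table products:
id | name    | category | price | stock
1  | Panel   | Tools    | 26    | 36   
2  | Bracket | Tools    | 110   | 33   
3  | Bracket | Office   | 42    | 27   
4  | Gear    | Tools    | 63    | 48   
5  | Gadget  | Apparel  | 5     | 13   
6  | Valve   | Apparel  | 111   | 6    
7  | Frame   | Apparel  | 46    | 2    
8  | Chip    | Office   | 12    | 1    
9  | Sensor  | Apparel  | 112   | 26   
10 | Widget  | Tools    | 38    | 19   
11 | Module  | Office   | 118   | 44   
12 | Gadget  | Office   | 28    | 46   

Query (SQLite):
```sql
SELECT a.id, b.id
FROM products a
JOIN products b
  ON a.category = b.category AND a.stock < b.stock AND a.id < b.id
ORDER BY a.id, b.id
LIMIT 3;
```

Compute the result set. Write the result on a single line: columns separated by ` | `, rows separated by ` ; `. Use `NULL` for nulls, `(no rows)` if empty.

Pairs (a,b) with same category, a.stock < b.stock, a.id < b.id.
category groups: Apparel:{5,6,7,9} Office:{3,8,11,12} Tools:{1,2,4,10}
Ordered by (a.id, b.id); first 3.

1 | 4 ; 2 | 4 ; 3 | 11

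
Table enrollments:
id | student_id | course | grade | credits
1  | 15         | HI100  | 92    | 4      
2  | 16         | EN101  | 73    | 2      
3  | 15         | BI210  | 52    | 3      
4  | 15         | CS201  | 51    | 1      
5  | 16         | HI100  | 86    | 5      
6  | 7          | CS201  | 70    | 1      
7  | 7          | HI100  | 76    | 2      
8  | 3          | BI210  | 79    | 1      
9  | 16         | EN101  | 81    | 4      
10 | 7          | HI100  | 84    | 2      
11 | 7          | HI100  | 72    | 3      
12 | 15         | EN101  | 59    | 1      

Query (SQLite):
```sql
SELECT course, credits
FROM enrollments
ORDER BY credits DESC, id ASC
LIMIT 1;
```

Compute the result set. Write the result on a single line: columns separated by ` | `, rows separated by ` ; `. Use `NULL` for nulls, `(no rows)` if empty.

HI100 | 5

Sort by credits desc, tiebreak id asc: (5, id=5), (4, id=1), (4, id=9), (3, id=3) …. Take first 1.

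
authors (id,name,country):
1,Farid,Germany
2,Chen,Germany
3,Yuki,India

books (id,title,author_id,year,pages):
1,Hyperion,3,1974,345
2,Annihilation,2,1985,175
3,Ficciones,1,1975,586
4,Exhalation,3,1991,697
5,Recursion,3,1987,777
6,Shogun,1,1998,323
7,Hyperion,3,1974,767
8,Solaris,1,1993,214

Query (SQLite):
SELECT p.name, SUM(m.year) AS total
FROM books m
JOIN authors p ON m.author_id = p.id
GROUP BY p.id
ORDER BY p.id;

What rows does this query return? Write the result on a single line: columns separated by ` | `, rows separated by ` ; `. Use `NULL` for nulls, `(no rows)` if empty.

Join each books row to its authors via author_id.
Group joined rows by authors.id; compute SUM(m.year) per group.
  1: ids {3, 6, 8} → SUM(m.year)=5966
  2: ids {2} → SUM(m.year)=1985
  3: ids {1, 4, 5, 7} → SUM(m.year)=7926

Farid | 5966 ; Chen | 1985 ; Yuki | 7926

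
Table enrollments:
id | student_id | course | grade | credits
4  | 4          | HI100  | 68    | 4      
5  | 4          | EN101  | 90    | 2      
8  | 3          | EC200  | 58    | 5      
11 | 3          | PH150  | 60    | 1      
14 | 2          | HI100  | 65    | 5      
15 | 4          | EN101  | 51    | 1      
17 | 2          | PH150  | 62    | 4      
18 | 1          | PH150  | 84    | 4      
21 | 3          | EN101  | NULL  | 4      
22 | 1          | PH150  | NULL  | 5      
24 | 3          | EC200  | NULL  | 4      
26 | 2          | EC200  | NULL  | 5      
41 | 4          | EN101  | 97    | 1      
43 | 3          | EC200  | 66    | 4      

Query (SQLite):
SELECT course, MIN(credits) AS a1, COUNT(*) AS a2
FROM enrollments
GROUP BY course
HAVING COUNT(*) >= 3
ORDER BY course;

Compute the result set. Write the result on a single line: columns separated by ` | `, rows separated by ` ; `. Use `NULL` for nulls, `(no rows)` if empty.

Group enrollments by course.
Per group compute: MIN(credits), COUNT(*).
HAVING: drop groups with fewer than 3 rows.
  EC200: ids {8, 24, 26, 43} → MIN(credits)=4, COUNT(*)=4
  EN101: ids {5, 15, 21, 41} → MIN(credits)=1, COUNT(*)=4
  HI100: ids {4, 14} → MIN(credits)=4, COUNT(*)=2
  PH150: ids {11, 17, 18, 22} → MIN(credits)=1, COUNT(*)=4

EC200 | 4 | 4 ; EN101 | 1 | 4 ; PH150 | 1 | 4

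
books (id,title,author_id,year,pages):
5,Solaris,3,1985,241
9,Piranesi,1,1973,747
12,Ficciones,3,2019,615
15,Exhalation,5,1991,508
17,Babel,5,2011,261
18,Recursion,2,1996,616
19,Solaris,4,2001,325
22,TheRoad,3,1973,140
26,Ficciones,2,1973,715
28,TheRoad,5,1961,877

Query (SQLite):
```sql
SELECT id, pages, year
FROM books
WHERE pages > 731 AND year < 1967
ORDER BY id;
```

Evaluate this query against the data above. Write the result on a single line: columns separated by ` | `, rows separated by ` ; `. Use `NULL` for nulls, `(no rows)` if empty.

28 | 877 | 1961

pages > 731: ids {9, 28}
year < 1967: ids {28}
Combine with AND.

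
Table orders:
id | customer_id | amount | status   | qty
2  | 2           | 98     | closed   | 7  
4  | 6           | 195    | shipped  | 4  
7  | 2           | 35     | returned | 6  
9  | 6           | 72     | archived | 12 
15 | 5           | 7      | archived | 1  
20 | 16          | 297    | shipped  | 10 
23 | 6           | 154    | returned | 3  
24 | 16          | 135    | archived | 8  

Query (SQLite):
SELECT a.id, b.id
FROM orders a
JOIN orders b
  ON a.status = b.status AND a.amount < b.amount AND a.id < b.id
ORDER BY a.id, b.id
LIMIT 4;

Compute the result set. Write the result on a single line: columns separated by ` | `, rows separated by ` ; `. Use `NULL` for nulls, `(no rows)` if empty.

4 | 20 ; 7 | 23 ; 9 | 24 ; 15 | 24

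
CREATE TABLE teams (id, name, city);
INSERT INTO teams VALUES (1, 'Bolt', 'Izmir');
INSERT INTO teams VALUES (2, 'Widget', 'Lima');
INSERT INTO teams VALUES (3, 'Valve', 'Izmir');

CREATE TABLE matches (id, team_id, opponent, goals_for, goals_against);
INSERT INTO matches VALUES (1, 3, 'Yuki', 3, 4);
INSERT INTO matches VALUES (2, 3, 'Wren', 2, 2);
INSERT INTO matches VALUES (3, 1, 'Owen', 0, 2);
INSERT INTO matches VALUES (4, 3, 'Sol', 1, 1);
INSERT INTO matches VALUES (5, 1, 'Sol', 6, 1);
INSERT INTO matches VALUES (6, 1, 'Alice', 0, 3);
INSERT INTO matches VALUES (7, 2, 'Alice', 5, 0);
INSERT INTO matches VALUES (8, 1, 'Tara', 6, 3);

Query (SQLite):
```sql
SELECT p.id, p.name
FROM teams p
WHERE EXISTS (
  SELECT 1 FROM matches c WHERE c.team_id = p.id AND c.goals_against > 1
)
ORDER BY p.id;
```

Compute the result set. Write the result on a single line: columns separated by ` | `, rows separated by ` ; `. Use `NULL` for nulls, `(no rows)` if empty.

For each teams row, check whether any matches with matching team_id has goals_against > 1.
Keep rows where that is true.

1 | Bolt ; 3 | Valve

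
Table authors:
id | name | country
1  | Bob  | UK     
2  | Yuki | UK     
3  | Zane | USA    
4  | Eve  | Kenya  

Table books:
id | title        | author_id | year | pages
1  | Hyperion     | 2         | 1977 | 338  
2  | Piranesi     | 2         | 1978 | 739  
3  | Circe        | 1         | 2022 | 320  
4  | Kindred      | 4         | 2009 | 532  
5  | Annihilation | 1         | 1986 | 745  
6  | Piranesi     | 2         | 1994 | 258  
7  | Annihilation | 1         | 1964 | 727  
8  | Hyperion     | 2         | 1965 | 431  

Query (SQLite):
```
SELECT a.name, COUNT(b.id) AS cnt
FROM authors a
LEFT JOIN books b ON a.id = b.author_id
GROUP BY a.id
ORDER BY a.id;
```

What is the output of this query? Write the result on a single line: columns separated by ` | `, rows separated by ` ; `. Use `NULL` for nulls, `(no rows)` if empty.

Bob | 3 ; Yuki | 4 ; Zane | 0 ; Eve | 1

LEFT JOIN keeps every authors row; unmatched ones get NULL for books columns.
Group by authors.id and compute COUNT(b.id). COUNT(col) of an all-NULL group is 0.
  1: ids {3, 5, 7} → COUNT(b.id)=3
  2: ids {1, 2, 6, 8} → COUNT(b.id)=4
  3: ids {—} → COUNT(b.id)=0
  4: ids {4} → COUNT(b.id)=1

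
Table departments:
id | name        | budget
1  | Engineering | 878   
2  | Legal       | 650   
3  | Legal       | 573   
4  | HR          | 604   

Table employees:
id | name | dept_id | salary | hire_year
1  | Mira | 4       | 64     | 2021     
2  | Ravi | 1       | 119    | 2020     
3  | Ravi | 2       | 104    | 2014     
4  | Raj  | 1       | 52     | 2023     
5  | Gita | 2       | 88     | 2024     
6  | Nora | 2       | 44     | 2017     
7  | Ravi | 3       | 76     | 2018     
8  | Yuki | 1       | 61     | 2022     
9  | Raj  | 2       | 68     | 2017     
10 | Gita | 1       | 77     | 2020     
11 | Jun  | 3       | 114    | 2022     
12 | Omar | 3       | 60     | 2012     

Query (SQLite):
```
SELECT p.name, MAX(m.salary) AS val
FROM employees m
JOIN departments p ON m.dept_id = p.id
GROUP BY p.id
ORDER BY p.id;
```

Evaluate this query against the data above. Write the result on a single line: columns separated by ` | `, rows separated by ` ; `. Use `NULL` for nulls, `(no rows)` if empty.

Join each employees row to its departments via dept_id.
Group joined rows by departments.id; compute MAX(m.salary) per group.
  1: ids {2, 4, 8, 10} → MAX(m.salary)=119
  2: ids {3, 5, 6, 9} → MAX(m.salary)=104
  3: ids {7, 11, 12} → MAX(m.salary)=114
  4: ids {1} → MAX(m.salary)=64

Engineering | 119 ; Legal | 104 ; Legal | 114 ; HR | 64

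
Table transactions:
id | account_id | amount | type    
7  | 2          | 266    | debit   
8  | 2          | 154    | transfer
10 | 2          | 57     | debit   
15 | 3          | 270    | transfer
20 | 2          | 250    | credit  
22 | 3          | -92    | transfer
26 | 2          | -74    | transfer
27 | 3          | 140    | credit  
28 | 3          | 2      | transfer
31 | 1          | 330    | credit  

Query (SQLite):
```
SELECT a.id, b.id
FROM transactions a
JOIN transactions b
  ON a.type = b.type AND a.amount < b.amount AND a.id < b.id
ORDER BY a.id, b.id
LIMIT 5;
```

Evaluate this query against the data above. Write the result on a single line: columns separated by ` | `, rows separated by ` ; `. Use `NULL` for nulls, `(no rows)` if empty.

Pairs (a,b) with same type, a.amount < b.amount, a.id < b.id.
type groups: credit:{20,27,31} debit:{7,10} transfer:{8,15,22,26,28}
Ordered by (a.id, b.id); first 5.

8 | 15 ; 20 | 31 ; 22 | 26 ; 22 | 28 ; 26 | 28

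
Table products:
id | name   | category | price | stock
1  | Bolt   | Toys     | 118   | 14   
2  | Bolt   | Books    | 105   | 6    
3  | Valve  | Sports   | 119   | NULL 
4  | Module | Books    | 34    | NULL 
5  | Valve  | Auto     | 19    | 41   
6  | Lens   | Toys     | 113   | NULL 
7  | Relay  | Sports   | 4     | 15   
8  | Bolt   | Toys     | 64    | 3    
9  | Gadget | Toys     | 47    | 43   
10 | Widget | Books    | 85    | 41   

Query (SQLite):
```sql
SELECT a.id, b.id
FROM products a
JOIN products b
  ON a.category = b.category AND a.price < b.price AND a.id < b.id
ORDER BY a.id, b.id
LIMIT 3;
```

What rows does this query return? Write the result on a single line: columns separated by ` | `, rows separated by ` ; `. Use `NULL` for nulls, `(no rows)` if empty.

4 | 10

Pairs (a,b) with same category, a.price < b.price, a.id < b.id.
category groups: Auto:{5} Books:{2,4,10} Sports:{3,7} Toys:{1,6,8,9}
Ordered by (a.id, b.id); first 3.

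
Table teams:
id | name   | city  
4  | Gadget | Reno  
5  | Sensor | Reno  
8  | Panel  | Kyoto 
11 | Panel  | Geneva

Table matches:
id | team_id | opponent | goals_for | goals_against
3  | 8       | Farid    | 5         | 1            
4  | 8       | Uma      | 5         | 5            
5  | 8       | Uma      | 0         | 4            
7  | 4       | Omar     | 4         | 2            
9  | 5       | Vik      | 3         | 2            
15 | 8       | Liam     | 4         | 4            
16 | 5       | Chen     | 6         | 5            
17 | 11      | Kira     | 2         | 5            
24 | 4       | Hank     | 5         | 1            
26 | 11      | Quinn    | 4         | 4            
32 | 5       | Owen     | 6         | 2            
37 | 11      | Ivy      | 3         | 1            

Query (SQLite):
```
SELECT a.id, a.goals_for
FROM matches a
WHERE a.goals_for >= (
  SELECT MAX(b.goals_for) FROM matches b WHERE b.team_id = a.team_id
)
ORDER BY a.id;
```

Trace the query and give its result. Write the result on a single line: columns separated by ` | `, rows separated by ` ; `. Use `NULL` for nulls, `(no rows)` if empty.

3 | 5 ; 4 | 5 ; 16 | 6 ; 24 | 5 ; 26 | 4 ; 32 | 6

For each matches row a, compute MAX(goals_for) over rows sharing a.team_id.
Keep row a if a.goals_for >= that per-group MAX.
  team_id=4: MAX(goals_for) = 5
  team_id=5: MAX(goals_for) = 6
  team_id=8: MAX(goals_for) = 5
  team_id=11: MAX(goals_for) = 4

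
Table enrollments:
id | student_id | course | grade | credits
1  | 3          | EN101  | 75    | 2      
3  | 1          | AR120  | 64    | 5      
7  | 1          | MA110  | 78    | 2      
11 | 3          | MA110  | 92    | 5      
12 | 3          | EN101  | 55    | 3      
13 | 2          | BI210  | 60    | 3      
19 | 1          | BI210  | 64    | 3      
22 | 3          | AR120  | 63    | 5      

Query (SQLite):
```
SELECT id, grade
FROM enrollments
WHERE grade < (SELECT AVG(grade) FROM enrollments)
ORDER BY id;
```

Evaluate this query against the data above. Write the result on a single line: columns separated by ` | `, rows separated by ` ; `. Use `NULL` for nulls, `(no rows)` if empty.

3 | 64 ; 12 | 55 ; 13 | 60 ; 19 | 64 ; 22 | 63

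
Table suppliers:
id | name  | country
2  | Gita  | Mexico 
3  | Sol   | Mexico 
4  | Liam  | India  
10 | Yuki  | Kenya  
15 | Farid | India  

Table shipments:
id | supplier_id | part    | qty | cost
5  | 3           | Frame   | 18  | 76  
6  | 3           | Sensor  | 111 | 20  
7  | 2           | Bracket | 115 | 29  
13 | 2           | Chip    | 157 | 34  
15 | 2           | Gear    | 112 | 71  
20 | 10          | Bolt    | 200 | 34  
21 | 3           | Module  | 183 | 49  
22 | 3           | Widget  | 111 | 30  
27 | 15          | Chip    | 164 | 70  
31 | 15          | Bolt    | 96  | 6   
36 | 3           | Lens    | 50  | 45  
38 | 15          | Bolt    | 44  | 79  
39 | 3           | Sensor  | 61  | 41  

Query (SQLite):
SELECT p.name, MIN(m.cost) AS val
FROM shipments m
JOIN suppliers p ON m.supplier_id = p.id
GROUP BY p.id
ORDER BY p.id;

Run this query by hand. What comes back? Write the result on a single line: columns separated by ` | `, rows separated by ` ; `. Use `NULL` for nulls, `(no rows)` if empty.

Join each shipments row to its suppliers via supplier_id.
Group joined rows by suppliers.id; compute MIN(m.cost) per group.
  2: ids {7, 13, 15} → MIN(m.cost)=29
  3: ids {5, 6, 21, 22, 36, 39} → MIN(m.cost)=20
  10: ids {20} → MIN(m.cost)=34
  15: ids {27, 31, 38} → MIN(m.cost)=6

Gita | 29 ; Sol | 20 ; Yuki | 34 ; Farid | 6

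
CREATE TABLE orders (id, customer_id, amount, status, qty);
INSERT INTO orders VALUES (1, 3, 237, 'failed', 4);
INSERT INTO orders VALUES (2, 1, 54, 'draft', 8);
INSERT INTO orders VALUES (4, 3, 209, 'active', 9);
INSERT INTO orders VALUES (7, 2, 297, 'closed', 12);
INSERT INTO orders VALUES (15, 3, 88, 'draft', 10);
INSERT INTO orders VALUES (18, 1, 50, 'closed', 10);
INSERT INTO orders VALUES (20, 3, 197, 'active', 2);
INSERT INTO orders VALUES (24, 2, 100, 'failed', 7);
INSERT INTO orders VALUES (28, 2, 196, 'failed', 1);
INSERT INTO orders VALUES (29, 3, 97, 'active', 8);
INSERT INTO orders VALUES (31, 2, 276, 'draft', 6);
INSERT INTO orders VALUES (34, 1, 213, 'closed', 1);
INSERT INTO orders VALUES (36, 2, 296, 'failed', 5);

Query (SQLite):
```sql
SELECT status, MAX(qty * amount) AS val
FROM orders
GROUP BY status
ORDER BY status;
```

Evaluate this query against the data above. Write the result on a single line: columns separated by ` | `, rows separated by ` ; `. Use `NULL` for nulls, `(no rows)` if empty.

active | 1881 ; closed | 3564 ; draft | 1656 ; failed | 1480

For each row compute qty * amount.
Group by status; take MAX of the expression per group.
  active: ids {4, 20, 29} → MAX(qty * amount)=1881
  closed: ids {7, 18, 34} → MAX(qty * amount)=3564
  draft: ids {2, 15, 31} → MAX(qty * amount)=1656
  failed: ids {1, 24, 28, 36} → MAX(qty * amount)=1480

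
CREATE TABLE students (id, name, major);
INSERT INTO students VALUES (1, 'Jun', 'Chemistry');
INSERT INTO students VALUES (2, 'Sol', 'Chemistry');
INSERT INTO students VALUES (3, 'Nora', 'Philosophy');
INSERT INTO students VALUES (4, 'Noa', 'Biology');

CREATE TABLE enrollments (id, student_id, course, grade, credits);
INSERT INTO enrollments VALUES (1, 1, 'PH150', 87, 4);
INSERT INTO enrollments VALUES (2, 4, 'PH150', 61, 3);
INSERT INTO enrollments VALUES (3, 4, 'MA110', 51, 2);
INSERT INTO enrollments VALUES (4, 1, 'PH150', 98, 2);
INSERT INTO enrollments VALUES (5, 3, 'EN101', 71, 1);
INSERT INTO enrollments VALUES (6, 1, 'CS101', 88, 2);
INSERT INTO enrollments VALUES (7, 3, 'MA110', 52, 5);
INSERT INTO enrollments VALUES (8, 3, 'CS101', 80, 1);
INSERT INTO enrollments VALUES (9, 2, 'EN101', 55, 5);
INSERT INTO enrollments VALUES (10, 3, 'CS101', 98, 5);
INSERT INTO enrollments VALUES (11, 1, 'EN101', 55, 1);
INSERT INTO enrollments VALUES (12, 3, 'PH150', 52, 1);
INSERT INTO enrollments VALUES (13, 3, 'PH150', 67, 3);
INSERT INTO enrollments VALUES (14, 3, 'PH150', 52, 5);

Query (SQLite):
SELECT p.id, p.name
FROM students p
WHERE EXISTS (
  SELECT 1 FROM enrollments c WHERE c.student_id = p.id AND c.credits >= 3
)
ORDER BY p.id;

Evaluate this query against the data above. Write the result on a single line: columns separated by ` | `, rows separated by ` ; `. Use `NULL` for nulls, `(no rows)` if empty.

1 | Jun ; 2 | Sol ; 3 | Nora ; 4 | Noa

For each students row, check whether any enrollments with matching student_id has credits >= 3.
Keep rows where that is true.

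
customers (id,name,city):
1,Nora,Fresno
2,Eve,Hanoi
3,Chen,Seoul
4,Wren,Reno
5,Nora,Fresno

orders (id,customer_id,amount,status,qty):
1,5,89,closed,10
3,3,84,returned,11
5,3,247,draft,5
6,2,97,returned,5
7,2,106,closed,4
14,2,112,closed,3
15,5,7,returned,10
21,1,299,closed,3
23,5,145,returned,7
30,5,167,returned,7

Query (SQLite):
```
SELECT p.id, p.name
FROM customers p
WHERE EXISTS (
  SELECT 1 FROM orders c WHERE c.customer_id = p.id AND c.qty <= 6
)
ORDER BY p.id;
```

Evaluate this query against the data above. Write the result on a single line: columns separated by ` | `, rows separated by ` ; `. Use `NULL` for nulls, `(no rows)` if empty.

1 | Nora ; 2 | Eve ; 3 | Chen

For each customers row, check whether any orders with matching customer_id has qty <= 6.
Keep rows where that is true.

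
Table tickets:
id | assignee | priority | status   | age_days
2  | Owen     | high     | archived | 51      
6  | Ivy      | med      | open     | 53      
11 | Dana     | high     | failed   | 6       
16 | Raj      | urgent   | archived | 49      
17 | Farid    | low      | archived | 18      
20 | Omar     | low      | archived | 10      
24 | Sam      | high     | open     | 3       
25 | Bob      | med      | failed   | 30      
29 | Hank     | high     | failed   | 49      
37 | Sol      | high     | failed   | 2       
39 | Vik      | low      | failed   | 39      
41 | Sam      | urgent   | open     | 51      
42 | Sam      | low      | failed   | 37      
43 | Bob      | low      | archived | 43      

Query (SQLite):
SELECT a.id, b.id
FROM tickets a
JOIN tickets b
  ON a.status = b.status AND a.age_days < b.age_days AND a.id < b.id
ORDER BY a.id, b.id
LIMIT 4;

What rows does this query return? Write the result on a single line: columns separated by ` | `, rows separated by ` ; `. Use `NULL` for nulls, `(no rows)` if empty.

11 | 25 ; 11 | 29 ; 11 | 39 ; 11 | 42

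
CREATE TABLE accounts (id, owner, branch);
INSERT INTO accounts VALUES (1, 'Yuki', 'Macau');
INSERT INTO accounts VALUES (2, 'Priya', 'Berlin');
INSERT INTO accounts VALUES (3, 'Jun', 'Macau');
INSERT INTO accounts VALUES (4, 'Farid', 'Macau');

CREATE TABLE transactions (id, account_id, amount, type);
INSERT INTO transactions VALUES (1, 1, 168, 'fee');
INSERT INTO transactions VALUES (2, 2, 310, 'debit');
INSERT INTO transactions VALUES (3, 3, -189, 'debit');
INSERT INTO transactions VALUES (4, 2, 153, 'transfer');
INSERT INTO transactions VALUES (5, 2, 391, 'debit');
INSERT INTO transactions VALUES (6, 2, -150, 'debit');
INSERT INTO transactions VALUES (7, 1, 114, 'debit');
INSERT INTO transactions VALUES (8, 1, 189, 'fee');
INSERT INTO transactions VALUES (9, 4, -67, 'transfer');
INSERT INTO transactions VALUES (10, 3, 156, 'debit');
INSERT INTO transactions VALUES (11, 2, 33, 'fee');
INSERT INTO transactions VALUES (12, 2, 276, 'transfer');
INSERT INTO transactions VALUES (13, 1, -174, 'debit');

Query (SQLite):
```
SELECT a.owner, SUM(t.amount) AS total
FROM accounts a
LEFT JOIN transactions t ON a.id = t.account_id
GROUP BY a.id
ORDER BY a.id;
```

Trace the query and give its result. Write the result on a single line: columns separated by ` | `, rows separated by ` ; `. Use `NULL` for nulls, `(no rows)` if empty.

LEFT JOIN keeps every accounts row; unmatched ones get NULL for transactions columns.
Group by accounts.id and compute SUM(t.amount). SUM over an all-NULL group is NULL.
  1: ids {1, 7, 8, 13} → SUM(t.amount)=297
  2: ids {2, 4, 5, 6, 11, 12} → SUM(t.amount)=1013
  3: ids {3, 10} → SUM(t.amount)=-33
  4: ids {9} → SUM(t.amount)=-67

Yuki | 297 ; Priya | 1013 ; Jun | -33 ; Farid | -67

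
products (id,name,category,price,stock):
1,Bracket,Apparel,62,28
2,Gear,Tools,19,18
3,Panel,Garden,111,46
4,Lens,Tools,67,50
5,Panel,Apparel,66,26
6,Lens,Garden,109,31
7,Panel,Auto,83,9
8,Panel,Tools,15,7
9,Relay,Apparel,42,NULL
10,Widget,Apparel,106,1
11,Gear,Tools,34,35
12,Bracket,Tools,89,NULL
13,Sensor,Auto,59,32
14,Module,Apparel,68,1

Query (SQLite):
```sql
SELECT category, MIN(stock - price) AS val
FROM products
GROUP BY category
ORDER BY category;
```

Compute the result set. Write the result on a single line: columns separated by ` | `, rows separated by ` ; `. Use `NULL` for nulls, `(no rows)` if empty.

For each row compute stock - price.
Group by category; take MIN of the expression per group.
  Apparel: ids {1, 5, 9, 10, 14} → MIN(stock - price)=-105
  Auto: ids {7, 13} → MIN(stock - price)=-74
  Garden: ids {3, 6} → MIN(stock - price)=-78
  Tools: ids {2, 4, 8, 11, 12} → MIN(stock - price)=-17

Apparel | -105 ; Auto | -74 ; Garden | -78 ; Tools | -17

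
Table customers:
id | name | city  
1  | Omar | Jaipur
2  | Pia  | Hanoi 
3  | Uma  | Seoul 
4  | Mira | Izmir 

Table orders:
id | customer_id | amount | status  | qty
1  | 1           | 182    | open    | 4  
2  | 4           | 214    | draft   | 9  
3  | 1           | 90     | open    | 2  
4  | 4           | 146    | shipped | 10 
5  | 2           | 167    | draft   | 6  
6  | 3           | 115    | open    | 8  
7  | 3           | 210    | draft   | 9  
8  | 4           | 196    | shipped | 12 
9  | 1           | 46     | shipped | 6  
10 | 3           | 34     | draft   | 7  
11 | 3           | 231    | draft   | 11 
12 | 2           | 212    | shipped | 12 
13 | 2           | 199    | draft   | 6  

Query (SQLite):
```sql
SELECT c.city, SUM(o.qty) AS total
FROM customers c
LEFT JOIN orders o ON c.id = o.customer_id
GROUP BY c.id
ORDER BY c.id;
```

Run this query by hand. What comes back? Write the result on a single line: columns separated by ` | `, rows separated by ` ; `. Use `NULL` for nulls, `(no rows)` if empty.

LEFT JOIN keeps every customers row; unmatched ones get NULL for orders columns.
Group by customers.id and compute SUM(o.qty). SUM over an all-NULL group is NULL.
  1: ids {1, 3, 9} → SUM(o.qty)=12
  2: ids {5, 12, 13} → SUM(o.qty)=24
  3: ids {6, 7, 10, 11} → SUM(o.qty)=35
  4: ids {2, 4, 8} → SUM(o.qty)=31

Jaipur | 12 ; Hanoi | 24 ; Seoul | 35 ; Izmir | 31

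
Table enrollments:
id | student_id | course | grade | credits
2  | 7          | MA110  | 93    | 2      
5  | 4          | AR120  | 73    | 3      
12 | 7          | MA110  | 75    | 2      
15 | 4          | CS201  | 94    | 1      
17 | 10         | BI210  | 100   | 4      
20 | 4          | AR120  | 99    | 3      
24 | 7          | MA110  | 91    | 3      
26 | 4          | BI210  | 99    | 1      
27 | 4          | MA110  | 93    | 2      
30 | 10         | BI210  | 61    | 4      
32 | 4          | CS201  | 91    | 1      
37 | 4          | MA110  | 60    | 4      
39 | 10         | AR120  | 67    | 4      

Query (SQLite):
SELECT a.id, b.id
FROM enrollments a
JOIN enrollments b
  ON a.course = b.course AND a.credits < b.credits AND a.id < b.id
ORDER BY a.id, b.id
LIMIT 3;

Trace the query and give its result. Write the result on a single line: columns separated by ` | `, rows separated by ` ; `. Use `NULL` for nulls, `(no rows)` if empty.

2 | 24 ; 2 | 37 ; 5 | 39

Pairs (a,b) with same course, a.credits < b.credits, a.id < b.id.
course groups: AR120:{5,20,39} BI210:{17,26,30} CS201:{15,32} MA110:{2,12,24,27,37}
Ordered by (a.id, b.id); first 3.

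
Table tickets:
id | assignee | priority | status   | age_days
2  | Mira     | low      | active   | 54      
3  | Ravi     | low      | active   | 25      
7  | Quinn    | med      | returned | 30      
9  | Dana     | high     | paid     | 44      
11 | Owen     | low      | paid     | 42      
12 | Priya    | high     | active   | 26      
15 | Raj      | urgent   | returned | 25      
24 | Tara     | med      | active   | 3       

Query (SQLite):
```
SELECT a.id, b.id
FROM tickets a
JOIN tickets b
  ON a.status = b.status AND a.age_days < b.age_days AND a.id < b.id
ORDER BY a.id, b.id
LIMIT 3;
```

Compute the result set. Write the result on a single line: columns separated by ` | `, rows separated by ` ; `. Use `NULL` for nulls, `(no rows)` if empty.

3 | 12

Pairs (a,b) with same status, a.age_days < b.age_days, a.id < b.id.
status groups: active:{2,3,12,24} paid:{9,11} returned:{7,15}
Ordered by (a.id, b.id); first 3.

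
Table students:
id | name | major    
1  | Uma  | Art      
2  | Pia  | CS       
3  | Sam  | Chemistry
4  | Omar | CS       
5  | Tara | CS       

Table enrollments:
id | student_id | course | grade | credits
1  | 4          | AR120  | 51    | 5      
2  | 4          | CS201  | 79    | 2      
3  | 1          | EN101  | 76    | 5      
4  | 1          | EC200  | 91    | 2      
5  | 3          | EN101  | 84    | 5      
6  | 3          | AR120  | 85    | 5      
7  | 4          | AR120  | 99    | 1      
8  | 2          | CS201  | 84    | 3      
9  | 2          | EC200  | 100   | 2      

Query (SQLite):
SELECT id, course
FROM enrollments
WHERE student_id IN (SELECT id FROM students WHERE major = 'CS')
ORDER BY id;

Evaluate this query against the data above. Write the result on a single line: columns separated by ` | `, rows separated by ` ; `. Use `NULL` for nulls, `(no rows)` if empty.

1 | AR120 ; 2 | CS201 ; 7 | AR120 ; 8 | CS201 ; 9 | EC200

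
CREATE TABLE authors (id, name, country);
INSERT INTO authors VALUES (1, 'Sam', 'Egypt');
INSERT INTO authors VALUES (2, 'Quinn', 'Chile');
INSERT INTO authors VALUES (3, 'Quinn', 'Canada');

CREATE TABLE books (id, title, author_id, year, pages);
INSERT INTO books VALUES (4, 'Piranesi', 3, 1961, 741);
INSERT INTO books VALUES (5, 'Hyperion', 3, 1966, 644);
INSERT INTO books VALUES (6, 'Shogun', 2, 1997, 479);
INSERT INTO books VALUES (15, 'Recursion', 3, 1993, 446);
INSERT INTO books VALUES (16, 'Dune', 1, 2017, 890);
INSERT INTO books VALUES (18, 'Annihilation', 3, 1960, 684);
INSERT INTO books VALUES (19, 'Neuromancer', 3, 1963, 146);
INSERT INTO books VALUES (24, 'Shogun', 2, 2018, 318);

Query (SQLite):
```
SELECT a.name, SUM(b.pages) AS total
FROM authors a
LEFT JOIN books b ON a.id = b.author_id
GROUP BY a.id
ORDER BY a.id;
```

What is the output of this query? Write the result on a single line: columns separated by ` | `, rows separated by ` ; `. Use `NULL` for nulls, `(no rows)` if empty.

Sam | 890 ; Quinn | 797 ; Quinn | 2661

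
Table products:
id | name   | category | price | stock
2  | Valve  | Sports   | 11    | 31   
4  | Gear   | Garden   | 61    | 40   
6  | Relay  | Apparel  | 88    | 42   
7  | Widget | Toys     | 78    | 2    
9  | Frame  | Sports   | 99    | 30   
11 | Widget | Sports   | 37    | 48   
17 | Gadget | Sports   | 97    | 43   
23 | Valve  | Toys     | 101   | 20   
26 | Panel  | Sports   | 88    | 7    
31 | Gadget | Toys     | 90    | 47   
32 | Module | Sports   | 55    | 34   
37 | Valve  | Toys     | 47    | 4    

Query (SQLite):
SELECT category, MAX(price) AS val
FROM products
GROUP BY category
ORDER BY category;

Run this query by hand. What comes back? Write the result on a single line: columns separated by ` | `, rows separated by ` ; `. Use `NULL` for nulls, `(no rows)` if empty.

Partition products by category; compute MAX(price) within each group.
  Apparel: ids {6} → MAX(price)=88
  Garden: ids {4} → MAX(price)=61
  Sports: ids {2, 9, 11, 17, 26, 32} → MAX(price)=99
  Toys: ids {7, 23, 31, 37} → MAX(price)=101

Apparel | 88 ; Garden | 61 ; Sports | 99 ; Toys | 101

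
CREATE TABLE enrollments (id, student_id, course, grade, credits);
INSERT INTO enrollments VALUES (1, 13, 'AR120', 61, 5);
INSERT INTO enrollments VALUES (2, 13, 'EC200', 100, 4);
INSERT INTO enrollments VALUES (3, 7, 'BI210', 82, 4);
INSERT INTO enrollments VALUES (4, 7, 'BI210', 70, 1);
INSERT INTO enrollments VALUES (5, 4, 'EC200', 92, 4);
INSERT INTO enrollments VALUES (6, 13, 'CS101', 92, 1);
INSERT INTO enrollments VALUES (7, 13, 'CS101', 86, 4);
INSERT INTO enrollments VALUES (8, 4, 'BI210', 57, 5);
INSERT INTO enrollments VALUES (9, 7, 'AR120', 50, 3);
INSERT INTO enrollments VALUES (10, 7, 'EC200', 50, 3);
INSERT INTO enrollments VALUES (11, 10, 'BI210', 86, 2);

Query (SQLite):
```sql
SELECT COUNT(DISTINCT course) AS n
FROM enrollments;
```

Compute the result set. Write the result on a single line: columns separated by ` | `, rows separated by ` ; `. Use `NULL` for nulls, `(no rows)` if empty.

4

Count distinct non-NULL course values.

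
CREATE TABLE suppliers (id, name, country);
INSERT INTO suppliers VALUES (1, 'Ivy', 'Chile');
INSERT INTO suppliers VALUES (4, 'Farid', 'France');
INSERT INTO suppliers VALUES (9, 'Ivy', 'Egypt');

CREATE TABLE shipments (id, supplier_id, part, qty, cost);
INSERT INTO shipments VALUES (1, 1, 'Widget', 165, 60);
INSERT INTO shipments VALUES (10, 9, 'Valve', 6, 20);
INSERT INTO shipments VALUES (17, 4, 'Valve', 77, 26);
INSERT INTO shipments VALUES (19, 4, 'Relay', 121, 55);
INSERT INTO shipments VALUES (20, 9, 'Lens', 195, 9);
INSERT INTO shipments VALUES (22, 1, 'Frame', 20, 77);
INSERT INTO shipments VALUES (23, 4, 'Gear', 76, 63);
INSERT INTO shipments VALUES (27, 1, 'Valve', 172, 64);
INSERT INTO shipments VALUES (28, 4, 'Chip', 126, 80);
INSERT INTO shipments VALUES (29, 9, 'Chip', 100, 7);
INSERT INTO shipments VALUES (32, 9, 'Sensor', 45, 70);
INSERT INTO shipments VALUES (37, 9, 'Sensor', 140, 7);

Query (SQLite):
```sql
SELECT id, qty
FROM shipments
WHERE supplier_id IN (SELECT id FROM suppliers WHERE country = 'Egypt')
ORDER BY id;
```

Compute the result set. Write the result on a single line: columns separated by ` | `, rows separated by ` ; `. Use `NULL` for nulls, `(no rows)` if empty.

10 | 6 ; 20 | 195 ; 29 | 100 ; 32 | 45 ; 37 | 140

Inner query: suppliers.id where country = 'Egypt'.
Outer: keep shipments rows whose supplier_id is in that set.
Inner query → {9}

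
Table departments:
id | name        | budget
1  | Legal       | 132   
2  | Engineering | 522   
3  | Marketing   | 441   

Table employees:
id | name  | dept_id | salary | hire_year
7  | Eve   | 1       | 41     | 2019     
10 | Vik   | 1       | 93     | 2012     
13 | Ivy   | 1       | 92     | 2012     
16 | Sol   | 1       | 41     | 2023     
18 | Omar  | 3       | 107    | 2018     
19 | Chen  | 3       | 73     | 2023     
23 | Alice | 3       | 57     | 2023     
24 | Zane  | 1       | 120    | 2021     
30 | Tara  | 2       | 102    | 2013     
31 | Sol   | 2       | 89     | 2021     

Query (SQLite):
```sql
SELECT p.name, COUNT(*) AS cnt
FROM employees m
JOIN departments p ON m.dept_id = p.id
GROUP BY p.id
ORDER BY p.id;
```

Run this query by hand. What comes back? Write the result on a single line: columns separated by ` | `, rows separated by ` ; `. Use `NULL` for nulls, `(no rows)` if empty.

Legal | 5 ; Engineering | 2 ; Marketing | 3

Join each employees row to its departments via dept_id.
Group joined rows by departments.id; compute COUNT(*) per group.
  1: ids {7, 10, 13, 16, 24} → COUNT(*)=5
  2: ids {30, 31} → COUNT(*)=2
  3: ids {18, 19, 23} → COUNT(*)=3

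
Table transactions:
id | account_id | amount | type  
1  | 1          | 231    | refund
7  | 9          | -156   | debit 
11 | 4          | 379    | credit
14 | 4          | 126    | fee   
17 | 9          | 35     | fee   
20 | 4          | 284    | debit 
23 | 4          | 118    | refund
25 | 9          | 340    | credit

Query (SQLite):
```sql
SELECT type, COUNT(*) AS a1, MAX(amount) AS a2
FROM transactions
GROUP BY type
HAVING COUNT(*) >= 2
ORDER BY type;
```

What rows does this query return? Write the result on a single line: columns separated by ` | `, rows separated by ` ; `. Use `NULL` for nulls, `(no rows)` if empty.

Group transactions by type.
Per group compute: COUNT(*), MAX(amount).
HAVING: drop groups with fewer than 2 rows.
  credit: ids {11, 25} → COUNT(*)=2, MAX(amount)=379
  debit: ids {7, 20} → COUNT(*)=2, MAX(amount)=284
  fee: ids {14, 17} → COUNT(*)=2, MAX(amount)=126
  refund: ids {1, 23} → COUNT(*)=2, MAX(amount)=231

credit | 2 | 379 ; debit | 2 | 284 ; fee | 2 | 126 ; refund | 2 | 231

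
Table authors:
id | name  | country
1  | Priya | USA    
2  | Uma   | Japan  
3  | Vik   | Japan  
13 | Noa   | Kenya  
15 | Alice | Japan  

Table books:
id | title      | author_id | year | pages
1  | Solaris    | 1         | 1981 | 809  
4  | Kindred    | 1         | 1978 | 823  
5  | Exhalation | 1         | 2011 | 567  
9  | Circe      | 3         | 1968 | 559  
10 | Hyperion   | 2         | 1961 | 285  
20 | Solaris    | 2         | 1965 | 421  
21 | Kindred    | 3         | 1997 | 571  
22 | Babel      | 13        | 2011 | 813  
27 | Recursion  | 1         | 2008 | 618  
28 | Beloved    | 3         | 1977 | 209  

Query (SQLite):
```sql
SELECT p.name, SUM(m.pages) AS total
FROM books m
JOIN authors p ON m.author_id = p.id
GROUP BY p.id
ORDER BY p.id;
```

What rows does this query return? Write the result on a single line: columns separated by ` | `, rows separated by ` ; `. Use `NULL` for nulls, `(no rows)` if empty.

Join each books row to its authors via author_id.
Group joined rows by authors.id; compute SUM(m.pages) per group.
  1: ids {1, 4, 5, 27} → SUM(m.pages)=2817
  2: ids {10, 20} → SUM(m.pages)=706
  3: ids {9, 21, 28} → SUM(m.pages)=1339
  13: ids {22} → SUM(m.pages)=813

Priya | 2817 ; Uma | 706 ; Vik | 1339 ; Noa | 813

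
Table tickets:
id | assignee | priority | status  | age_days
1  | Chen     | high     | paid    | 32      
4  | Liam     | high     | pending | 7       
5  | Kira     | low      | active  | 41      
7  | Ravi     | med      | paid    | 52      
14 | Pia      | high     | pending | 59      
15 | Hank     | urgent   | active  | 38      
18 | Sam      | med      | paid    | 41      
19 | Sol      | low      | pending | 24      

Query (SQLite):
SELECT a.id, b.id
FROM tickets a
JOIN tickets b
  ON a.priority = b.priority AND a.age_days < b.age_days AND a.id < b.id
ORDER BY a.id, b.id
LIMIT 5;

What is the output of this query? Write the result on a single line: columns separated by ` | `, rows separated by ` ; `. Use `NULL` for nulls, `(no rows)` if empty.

Pairs (a,b) with same priority, a.age_days < b.age_days, a.id < b.id.
priority groups: high:{1,4,14} low:{5,19} med:{7,18} urgent:{15}
Ordered by (a.id, b.id); first 5.

1 | 14 ; 4 | 14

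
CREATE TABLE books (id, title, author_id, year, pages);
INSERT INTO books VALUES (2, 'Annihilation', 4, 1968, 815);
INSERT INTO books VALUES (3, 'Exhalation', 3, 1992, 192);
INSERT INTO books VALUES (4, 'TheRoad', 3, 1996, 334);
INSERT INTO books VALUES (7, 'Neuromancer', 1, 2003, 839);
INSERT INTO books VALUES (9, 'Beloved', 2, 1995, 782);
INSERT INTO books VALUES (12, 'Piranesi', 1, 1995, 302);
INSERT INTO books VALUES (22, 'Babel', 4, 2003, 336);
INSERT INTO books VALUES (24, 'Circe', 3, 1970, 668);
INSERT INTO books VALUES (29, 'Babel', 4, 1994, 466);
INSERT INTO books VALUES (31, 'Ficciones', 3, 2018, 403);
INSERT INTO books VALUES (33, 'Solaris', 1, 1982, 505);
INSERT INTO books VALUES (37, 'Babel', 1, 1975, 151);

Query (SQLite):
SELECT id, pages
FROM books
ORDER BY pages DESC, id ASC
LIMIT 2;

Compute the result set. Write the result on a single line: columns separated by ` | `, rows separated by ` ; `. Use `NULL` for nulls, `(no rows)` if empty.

7 | 839 ; 2 | 815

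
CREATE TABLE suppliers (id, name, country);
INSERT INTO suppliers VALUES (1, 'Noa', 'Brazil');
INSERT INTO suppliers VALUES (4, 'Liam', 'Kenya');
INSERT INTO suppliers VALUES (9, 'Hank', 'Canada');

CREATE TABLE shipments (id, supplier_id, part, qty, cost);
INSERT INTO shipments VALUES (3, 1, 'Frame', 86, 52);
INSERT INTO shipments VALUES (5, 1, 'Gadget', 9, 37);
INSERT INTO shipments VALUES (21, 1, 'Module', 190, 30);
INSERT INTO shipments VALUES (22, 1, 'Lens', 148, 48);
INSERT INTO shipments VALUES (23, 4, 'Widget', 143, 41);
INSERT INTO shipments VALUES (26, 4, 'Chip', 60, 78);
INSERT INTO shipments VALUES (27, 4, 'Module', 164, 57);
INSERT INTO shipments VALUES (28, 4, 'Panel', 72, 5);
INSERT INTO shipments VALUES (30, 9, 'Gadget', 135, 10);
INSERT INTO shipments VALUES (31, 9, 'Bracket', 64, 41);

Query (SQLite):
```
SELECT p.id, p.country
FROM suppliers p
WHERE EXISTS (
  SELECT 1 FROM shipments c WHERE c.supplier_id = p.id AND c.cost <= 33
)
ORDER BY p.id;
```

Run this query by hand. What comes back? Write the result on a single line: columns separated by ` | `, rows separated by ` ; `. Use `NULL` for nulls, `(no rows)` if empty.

For each suppliers row, check whether any shipments with matching supplier_id has cost <= 33.
Keep rows where that is true.

1 | Brazil ; 4 | Kenya ; 9 | Canada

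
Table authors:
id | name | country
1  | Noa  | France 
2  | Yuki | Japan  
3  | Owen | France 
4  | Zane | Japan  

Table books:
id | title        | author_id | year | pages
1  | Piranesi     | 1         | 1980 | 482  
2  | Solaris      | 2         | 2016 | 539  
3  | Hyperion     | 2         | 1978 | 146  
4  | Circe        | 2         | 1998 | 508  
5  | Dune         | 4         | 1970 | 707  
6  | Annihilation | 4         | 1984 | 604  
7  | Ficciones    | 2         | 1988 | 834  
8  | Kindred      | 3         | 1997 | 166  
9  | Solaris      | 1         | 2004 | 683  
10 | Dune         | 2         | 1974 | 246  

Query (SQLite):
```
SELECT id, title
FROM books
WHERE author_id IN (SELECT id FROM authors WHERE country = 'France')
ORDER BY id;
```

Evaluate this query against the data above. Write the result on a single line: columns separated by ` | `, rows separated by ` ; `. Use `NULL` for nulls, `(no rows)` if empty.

1 | Piranesi ; 8 | Kindred ; 9 | Solaris

Inner query: authors.id where country = 'France'.
Outer: keep books rows whose author_id is in that set.
Inner query → {1, 3}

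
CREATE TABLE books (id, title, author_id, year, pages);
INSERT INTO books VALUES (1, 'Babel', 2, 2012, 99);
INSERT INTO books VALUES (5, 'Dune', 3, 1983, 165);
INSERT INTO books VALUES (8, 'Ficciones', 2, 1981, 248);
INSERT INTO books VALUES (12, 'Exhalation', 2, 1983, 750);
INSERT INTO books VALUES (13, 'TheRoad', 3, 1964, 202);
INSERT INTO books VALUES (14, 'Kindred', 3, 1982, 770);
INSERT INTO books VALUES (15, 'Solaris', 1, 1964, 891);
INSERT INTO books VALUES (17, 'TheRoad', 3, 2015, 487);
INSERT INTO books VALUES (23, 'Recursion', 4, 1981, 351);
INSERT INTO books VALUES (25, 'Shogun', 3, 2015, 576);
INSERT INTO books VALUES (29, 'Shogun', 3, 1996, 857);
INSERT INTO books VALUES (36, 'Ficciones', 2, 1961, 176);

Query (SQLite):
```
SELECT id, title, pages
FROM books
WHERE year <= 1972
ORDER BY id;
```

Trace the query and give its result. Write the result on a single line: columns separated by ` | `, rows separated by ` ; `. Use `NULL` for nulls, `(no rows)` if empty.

13 | TheRoad | 202 ; 15 | Solaris | 891 ; 36 | Ficciones | 176

year <= 1972: ids {13, 15, 36}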